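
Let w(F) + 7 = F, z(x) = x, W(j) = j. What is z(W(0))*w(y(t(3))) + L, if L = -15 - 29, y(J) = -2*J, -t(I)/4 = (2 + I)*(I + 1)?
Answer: -44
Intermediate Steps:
t(I) = -4*(1 + I)*(2 + I) (t(I) = -4*(2 + I)*(I + 1) = -4*(2 + I)*(1 + I) = -4*(1 + I)*(2 + I))
w(F) = -7 + F
L = -44
z(W(0))*w(y(t(3))) + L = 0*(-7 - 2*(-8 - 12*3 - 4*3²)) - 44 = 0*(-7 - 2*(-8 - 36 - 4*9)) - 44 = 0*(-7 - 2*(-8 - 36 - 36)) - 44 = 0*(-7 - 2*(-80)) - 44 = 0*(-7 + 160) - 44 = 0*153 - 44 = 0 - 44 = -44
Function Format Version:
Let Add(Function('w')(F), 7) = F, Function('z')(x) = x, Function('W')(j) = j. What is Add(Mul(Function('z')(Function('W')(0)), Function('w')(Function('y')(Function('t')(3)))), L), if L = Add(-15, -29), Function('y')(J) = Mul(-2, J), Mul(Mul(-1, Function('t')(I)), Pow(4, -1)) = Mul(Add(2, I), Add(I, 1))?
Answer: -44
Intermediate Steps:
Function('t')(I) = Mul(-4, Add(1, I), Add(2, I)) (Function('t')(I) = Mul(-4, Mul(Add(2, I), Add(I, 1))) = Mul(-4, Mul(Add(2, I), Add(1, I))) = Mul(-4, Mul(Add(1, I), Add(2, I))) = Mul(-4, Add(1, I), Add(2, I)))
Function('w')(F) = Add(-7, F)
L = -44
Add(Mul(Function('z')(Function('W')(0)), Function('w')(Function('y')(Function('t')(3)))), L) = Add(Mul(0, Add(-7, Mul(-2, Add(-8, Mul(-12, 3), Mul(-4, Pow(3, 2)))))), -44) = Add(Mul(0, Add(-7, Mul(-2, Add(-8, -36, Mul(-4, 9))))), -44) = Add(Mul(0, Add(-7, Mul(-2, Add(-8, -36, -36)))), -44) = Add(Mul(0, Add(-7, Mul(-2, -80))), -44) = Add(Mul(0, Add(-7, 160)), -44) = Add(Mul(0, 153), -44) = Add(0, -44) = -44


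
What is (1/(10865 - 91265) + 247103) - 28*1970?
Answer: 15432217199/80400 ≈ 1.9194e+5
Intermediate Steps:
(1/(10865 - 91265) + 247103) - 28*1970 = (1/(-80400) + 247103) - 55160 = (-1/80400 + 247103) - 55160 = 19867081199/80400 - 55160 = 15432217199/80400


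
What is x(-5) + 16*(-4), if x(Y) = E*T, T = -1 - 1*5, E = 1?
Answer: -70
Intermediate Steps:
T = -6 (T = -1 - 5 = -6)
x(Y) = -6 (x(Y) = 1*(-6) = -6)
x(-5) + 16*(-4) = -6 + 16*(-4) = -6 - 64 = -70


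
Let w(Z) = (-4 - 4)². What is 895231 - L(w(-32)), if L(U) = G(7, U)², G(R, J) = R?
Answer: 895182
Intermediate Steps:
w(Z) = 64 (w(Z) = (-8)² = 64)
L(U) = 49 (L(U) = 7² = 49)
895231 - L(w(-32)) = 895231 - 1*49 = 895231 - 49 = 895182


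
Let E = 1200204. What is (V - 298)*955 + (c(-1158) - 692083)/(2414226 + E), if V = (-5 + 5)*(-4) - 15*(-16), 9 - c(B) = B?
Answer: -100101984308/1807215 ≈ -55390.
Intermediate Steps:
c(B) = 9 - B
V = 240 (V = 0*(-4) + 240 = 0 + 240 = 240)
(V - 298)*955 + (c(-1158) - 692083)/(2414226 + E) = (240 - 298)*955 + ((9 - 1*(-1158)) - 692083)/(2414226 + 1200204) = -58*955 + ((9 + 1158) - 692083)/3614430 = -55390 + (1167 - 692083)*(1/3614430) = -55390 - 690916*1/3614430 = -55390 - 345458/1807215 = -100101984308/1807215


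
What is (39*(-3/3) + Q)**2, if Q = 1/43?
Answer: 2808976/1849 ≈ 1519.2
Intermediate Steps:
Q = 1/43 ≈ 0.023256
(39*(-3/3) + Q)**2 = (39*(-3/3) + 1/43)**2 = (39*(-3*1/3) + 1/43)**2 = (39*(-1) + 1/43)**2 = (-39 + 1/43)**2 = (-1676/43)**2 = 2808976/1849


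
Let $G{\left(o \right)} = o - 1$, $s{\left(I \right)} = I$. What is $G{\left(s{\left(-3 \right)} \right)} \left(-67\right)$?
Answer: $268$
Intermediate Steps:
$G{\left(o \right)} = -1 + o$ ($G{\left(o \right)} = o - 1 = -1 + o$)
$G{\left(s{\left(-3 \right)} \right)} \left(-67\right) = \left(-1 - 3\right) \left(-67\right) = \left(-4\right) \left(-67\right) = 268$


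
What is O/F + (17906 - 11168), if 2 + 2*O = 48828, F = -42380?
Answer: 285532027/42380 ≈ 6737.4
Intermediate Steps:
O = 24413 (O = -1 + (½)*48828 = -1 + 24414 = 24413)
O/F + (17906 - 11168) = 24413/(-42380) + (17906 - 11168) = 24413*(-1/42380) + 6738 = -24413/42380 + 6738 = 285532027/42380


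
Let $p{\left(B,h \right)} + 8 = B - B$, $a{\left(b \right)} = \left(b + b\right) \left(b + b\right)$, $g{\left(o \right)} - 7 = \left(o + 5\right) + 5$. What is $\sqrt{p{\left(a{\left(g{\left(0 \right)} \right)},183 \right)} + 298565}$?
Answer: $21 \sqrt{677} \approx 546.4$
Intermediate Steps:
$g{\left(o \right)} = 17 + o$ ($g{\left(o \right)} = 7 + \left(\left(o + 5\right) + 5\right) = 7 + \left(\left(5 + o\right) + 5\right) = 7 + \left(10 + o\right) = 17 + o$)
$a{\left(b \right)} = 4 b^{2}$ ($a{\left(b \right)} = 2 b 2 b = 4 b^{2}$)
$p{\left(B,h \right)} = -8$ ($p{\left(B,h \right)} = -8 + \left(B - B\right) = -8 + 0 = -8$)
$\sqrt{p{\left(a{\left(g{\left(0 \right)} \right)},183 \right)} + 298565} = \sqrt{-8 + 298565} = \sqrt{298557} = 21 \sqrt{677}$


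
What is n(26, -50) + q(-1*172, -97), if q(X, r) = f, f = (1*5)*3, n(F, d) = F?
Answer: 41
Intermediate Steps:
f = 15 (f = 5*3 = 15)
q(X, r) = 15
n(26, -50) + q(-1*172, -97) = 26 + 15 = 41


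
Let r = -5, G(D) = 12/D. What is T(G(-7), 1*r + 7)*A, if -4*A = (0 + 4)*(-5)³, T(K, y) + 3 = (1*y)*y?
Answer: 125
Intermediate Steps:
T(K, y) = -3 + y² (T(K, y) = -3 + (1*y)*y = -3 + y*y = -3 + y²)
A = 125 (A = -(0 + 4)*(-5)³/4 = -(-125) = -¼*(-500) = 125)
T(G(-7), 1*r + 7)*A = (-3 + (1*(-5) + 7)²)*125 = (-3 + (-5 + 7)²)*125 = (-3 + 2²)*125 = (-3 + 4)*125 = 1*125 = 125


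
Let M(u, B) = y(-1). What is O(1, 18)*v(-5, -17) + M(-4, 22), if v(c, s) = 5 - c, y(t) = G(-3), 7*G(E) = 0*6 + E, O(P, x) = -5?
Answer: -353/7 ≈ -50.429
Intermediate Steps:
G(E) = E/7 (G(E) = (0*6 + E)/7 = (0 + E)/7 = E/7)
y(t) = -3/7 (y(t) = (⅐)*(-3) = -3/7)
M(u, B) = -3/7
O(1, 18)*v(-5, -17) + M(-4, 22) = -5*(5 - 1*(-5)) - 3/7 = -5*(5 + 5) - 3/7 = -5*10 - 3/7 = -50 - 3/7 = -353/7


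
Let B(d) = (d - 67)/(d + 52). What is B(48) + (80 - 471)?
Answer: -39119/100 ≈ -391.19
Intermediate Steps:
B(d) = (-67 + d)/(52 + d)
B(48) + (80 - 471) = (-67 + 48)/(52 + 48) + (80 - 471) = -19/100 - 391 = -39119/100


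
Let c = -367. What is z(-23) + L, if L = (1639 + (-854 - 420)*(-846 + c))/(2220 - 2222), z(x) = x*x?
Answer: -1545943/2 ≈ -7.7297e+5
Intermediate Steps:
z(x) = x²
L = -1547001/2 (L = (1639 + (-854 - 420)*(-846 - 367))/(2220 - 2222) = (1639 - 1274*(-1213))/(-2) = (1639 + 1545362)*(-½) = 1547001*(-½) = -1547001/2 ≈ -7.7350e+5)
z(-23) + L = (-23)² - 1547001/2 = 529 - 1547001/2 = -1545943/2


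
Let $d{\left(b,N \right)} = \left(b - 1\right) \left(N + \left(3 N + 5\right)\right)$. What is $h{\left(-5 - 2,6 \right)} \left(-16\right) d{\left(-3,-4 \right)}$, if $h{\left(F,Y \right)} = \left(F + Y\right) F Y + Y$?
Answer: $-33792$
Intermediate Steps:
$d{\left(b,N \right)} = \left(-1 + b\right) \left(5 + 4 N\right)$ ($d{\left(b,N \right)} = \left(-1 + b\right) \left(N + \left(5 + 3 N\right)\right) = \left(-1 + b\right) \left(5 + 4 N\right)$)
$h{\left(F,Y \right)} = Y + F Y \left(F + Y\right)$ ($h{\left(F,Y \right)} = F \left(F + Y\right) Y + Y = F Y \left(F + Y\right) + Y = Y + F Y \left(F + Y\right)$)
$h{\left(-5 - 2,6 \right)} \left(-16\right) d{\left(-3,-4 \right)} = 6 \left(1 + \left(-5 - 2\right)^{2} + \left(-5 - 2\right) 6\right) \left(-16\right) \left(-5 - -16 + 5 \left(-3\right) + 4 \left(-4\right) \left(-3\right)\right) = 6 \left(1 + \left(-7\right)^{2} - 42\right) \left(-16\right) \left(-5 + 16 - 15 + 48\right) = 6 \left(1 + 49 - 42\right) \left(-16\right) 44 = 6 \cdot 8 \left(-16\right) 44 = 48 \left(-16\right) 44 = \left(-768\right) 44 = -33792$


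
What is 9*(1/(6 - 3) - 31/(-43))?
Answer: 408/43 ≈ 9.4884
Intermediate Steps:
9*(1/(6 - 3) - 31/(-43)) = 9*(1/3 - 31*(-1/43)) = 9*(⅓ + 31/43) = 9*(136/129) = 408/43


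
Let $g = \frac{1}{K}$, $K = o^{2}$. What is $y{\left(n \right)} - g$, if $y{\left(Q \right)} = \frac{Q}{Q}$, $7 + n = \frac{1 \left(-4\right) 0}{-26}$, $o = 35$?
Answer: $\frac{1224}{1225} \approx 0.99918$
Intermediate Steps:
$n = -7$ ($n = -7 + \frac{1 \left(-4\right) 0}{-26} = -7 + \left(-4\right) 0 \left(- \frac{1}{26}\right) = -7 + 0 \left(- \frac{1}{26}\right) = -7 + 0 = -7$)
$y{\left(Q \right)} = 1$
$K = 1225$ ($K = 35^{2} = 1225$)
$g = \frac{1}{1225} \approx 0.00081633$
$y{\left(n \right)} - g = 1 - \frac{1}{1225} = \frac{1224}{1225}$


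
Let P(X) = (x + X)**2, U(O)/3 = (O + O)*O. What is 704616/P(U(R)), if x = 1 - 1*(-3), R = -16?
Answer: 8007/26950 ≈ 0.29711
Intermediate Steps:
x = 4 (x = 1 + 3 = 4)
U(O) = 6*O**2 (U(O) = 3*((O + O)*O) = 3*((2*O)*O) = 3*(2*O**2) = 6*O**2)
P(X) = (4 + X)**2
704616/P(U(R)) = 704616/((4 + 6*(-16)**2)**2) = 704616/((4 + 6*256)**2) = 704616/((4 + 1536)**2) = 704616/(1540**2) = 704616/2371600 = 704616*(1/2371600) = 8007/26950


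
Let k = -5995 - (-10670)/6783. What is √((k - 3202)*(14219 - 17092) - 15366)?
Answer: √4203399226845/399 ≈ 5138.4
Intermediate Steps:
k = -40653415/6783 (k = -5995 - (-10670)/6783 = -5995 - 1*(-10670/6783) = -5995 + 10670/6783 = -40653415/6783 ≈ -5993.4)
√((k - 3202)*(14219 - 17092) - 15366) = √((-40653415/6783 - 3202)*(14219 - 17092) - 15366) = √(-62372581/6783*(-2873) - 15366) = √(10540966189/399 - 15366) = √(10534835155/399) = √4203399226845/399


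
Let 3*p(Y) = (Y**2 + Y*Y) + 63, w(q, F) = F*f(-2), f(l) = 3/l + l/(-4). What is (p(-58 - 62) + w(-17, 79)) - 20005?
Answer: -10463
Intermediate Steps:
f(l) = 3/l - l/4 (f(l) = 3/l + l*(-1/4) = 3/l - l/4)
w(q, F) = -F (w(q, F) = F*(3/(-2) - 1/4*(-2)) = F*(3*(-1/2) + 1/2) = F*(-3/2 + 1/2) = F*(-1) = -F)
p(Y) = 21 + 2*Y**2/3 (p(Y) = ((Y**2 + Y*Y) + 63)/3 = ((Y**2 + Y**2) + 63)/3 = (2*Y**2 + 63)/3 = (63 + 2*Y**2)/3 = 21 + 2*Y**2/3)
(p(-58 - 62) + w(-17, 79)) - 20005 = ((21 + 2*(-58 - 62)**2/3) - 1*79) - 20005 = ((21 + (2/3)*(-120)**2) - 79) - 20005 = ((21 + (2/3)*14400) - 79) - 20005 = ((21 + 9600) - 79) - 20005 = (9621 - 79) - 20005 = 9542 - 20005 = -10463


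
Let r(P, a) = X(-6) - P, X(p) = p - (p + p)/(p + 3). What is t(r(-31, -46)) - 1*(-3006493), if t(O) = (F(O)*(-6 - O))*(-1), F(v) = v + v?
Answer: 3007627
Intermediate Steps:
F(v) = 2*v
X(p) = p - 2*p/(3 + p)
r(P, a) = -10 - P (r(P, a) = -6*(1 - 6)/(3 - 6) - P = -6*(-5)/(-3) - P = -6*(-⅓)*(-5) - P = -10 - P)
t(O) = -2*O*(-6 - O) (t(O) = ((2*O)*(-6 - O))*(-1) = (2*O*(-6 - O))*(-1) = -2*O*(-6 - O))
t(r(-31, -46)) - 1*(-3006493) = 2*(-10 - 1*(-31))*(6 + (-10 - 1*(-31))) - 1*(-3006493) = 2*(-10 + 31)*(6 + (-10 + 31)) + 3006493 = 2*21*(6 + 21) + 3006493 = 2*21*27 + 3006493 = 1134 + 3006493 = 3007627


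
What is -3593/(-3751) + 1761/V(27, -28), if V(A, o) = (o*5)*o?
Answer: 20690071/14703920 ≈ 1.4071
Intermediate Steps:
V(A, o) = 5*o² (V(A, o) = (5*o)*o = 5*o²)
-3593/(-3751) + 1761/V(27, -28) = -3593/(-3751) + 1761/((5*(-28)²)) = -3593*(-1/3751) + 1761/((5*784)) = 3593/3751 + 1761/3920 = 20690071/14703920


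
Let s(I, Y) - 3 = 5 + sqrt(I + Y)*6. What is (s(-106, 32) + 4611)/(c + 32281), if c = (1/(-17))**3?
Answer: 22693147/158596552 + 14739*I*sqrt(74)/79298276 ≈ 0.14309 + 0.0015989*I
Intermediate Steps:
c = -1/4913 (c = (-1/17)**3 = -1/4913 ≈ -0.00020354)
s(I, Y) = 8 + 6*sqrt(I + Y) (s(I, Y) = 3 + (5 + sqrt(I + Y)*6) = 3 + (5 + 6*sqrt(I + Y)) = 8 + 6*sqrt(I + Y))
(s(-106, 32) + 4611)/(c + 32281) = ((8 + 6*sqrt(-106 + 32)) + 4611)/(-1/4913 + 32281) = ((8 + 6*sqrt(-74)) + 4611)/(158596552/4913) = ((8 + 6*(I*sqrt(74))) + 4611)*(4913/158596552) = ((8 + 6*I*sqrt(74)) + 4611)*(4913/158596552) = (4619 + 6*I*sqrt(74))*(4913/158596552) = 22693147/158596552 + 14739*I*sqrt(74)/79298276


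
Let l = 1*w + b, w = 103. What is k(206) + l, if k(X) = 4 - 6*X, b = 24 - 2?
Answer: -1107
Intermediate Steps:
b = 22
l = 125 (l = 1*103 + 22 = 103 + 22 = 125)
k(206) + l = (4 - 6*206) + 125 = (4 - 1236) + 125 = -1232 + 125 = -1107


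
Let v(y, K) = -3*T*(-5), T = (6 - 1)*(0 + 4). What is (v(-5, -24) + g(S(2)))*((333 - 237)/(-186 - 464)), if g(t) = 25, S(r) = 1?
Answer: -48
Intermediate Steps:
T = 20 (T = 5*4 = 20)
v(y, K) = 300 (v(y, K) = -3*20*(-5) = -60*(-5) = 300)
(v(-5, -24) + g(S(2)))*((333 - 237)/(-186 - 464)) = (300 + 25)*((333 - 237)/(-186 - 464)) = 325*(96/(-650)) = 325*(96*(-1/650)) = 325*(-48/325) = -48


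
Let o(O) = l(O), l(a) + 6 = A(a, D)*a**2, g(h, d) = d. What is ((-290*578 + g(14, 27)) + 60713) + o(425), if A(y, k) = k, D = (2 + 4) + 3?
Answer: 1518739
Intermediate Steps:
D = 9 (D = 6 + 3 = 9)
l(a) = -6 + 9*a**2
o(O) = -6 + 9*O**2
((-290*578 + g(14, 27)) + 60713) + o(425) = ((-290*578 + 27) + 60713) + (-6 + 9*425**2) = ((-167620 + 27) + 60713) + (-6 + 9*180625) = (-167593 + 60713) + (-6 + 1625625) = -106880 + 1625619 = 1518739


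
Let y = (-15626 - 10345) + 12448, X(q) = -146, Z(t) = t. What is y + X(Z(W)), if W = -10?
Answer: -13669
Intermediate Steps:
y = -13523 (y = -25971 + 12448 = -13523)
y + X(Z(W)) = -13523 - 146 = -13669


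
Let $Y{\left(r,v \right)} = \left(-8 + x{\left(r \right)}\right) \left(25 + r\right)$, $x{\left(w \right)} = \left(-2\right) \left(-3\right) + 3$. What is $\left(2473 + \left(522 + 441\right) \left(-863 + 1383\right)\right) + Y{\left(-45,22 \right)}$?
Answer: $503213$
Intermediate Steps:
$x{\left(w \right)} = 9$ ($x{\left(w \right)} = 6 + 3 = 9$)
$Y{\left(r,v \right)} = 25 + r$ ($Y{\left(r,v \right)} = \left(-8 + 9\right) \left(25 + r\right) = 1 \left(25 + r\right) = 25 + r$)
$\left(2473 + \left(522 + 441\right) \left(-863 + 1383\right)\right) + Y{\left(-45,22 \right)} = \left(2473 + \left(522 + 441\right) \left(-863 + 1383\right)\right) + \left(25 - 45\right) = \left(2473 + 963 \cdot 520\right) - 20 = \left(2473 + 500760\right) - 20 = 503233 - 20 = 503213$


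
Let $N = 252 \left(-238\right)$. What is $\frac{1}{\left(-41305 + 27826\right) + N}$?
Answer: $- \frac{1}{73455} \approx -1.3614 \cdot 10^{-5}$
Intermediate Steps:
$N = -59976$
$\frac{1}{\left(-41305 + 27826\right) + N} = \frac{1}{\left(-41305 + 27826\right) - 59976} = \frac{1}{-13479 - 59976} = \frac{1}{-73455} = - \frac{1}{73455}$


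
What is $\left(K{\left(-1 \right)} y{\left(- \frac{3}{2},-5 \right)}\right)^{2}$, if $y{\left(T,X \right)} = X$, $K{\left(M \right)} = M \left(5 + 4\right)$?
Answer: $2025$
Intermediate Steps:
$K{\left(M \right)} = 9 M$ ($K{\left(M \right)} = M 9 = 9 M$)
$\left(K{\left(-1 \right)} y{\left(- \frac{3}{2},-5 \right)}\right)^{2} = \left(9 \left(-1\right) \left(-5\right)\right)^{2} = \left(\left(-9\right) \left(-5\right)\right)^{2} = 45^{2} = 2025$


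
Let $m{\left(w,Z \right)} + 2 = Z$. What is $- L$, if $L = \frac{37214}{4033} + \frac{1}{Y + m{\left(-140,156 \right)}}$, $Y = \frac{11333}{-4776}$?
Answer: $- \frac{26968561202}{2920581643} \approx -9.234$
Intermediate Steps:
$m{\left(w,Z \right)} = -2 + Z$
$Y = - \frac{11333}{4776}$ ($Y = 11333 \left(- \frac{1}{4776}\right) = - \frac{11333}{4776} \approx -2.3729$)
$L = \frac{26968561202}{2920581643}$ ($L = \frac{37214}{4033} + \frac{1}{- \frac{11333}{4776} + \left(-2 + 156\right)} = 37214 \cdot \frac{1}{4033} + \frac{1}{- \frac{11333}{4776} + 154} = \frac{37214}{4033} + \frac{1}{\frac{724171}{4776}} = \frac{37214}{4033} + \frac{4776}{724171} = \frac{26968561202}{2920581643} \approx 9.234$)
$- L = \left(-1\right) \frac{26968561202}{2920581643} = - \frac{26968561202}{2920581643}$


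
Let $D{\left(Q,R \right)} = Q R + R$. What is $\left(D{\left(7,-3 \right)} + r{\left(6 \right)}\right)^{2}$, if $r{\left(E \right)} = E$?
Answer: $324$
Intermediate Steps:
$D{\left(Q,R \right)} = R + Q R$
$\left(D{\left(7,-3 \right)} + r{\left(6 \right)}\right)^{2} = \left(- 3 \left(1 + 7\right) + 6\right)^{2} = \left(\left(-3\right) 8 + 6\right)^{2} = \left(-24 + 6\right)^{2} = \left(-18\right)^{2} = 324$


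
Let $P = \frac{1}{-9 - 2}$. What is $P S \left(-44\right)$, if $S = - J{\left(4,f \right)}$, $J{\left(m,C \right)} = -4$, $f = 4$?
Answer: $16$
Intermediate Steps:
$P = - \frac{1}{11}$ ($P = \frac{1}{-11} = - \frac{1}{11} \approx -0.090909$)
$S = 4$ ($S = \left(-1\right) \left(-4\right) = 4$)
$P S \left(-44\right) = \left(- \frac{1}{11}\right) 4 \left(-44\right) = \left(- \frac{4}{11}\right) \left(-44\right) = 16$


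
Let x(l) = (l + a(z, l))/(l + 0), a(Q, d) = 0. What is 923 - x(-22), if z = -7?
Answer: 922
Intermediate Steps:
x(l) = 1 (x(l) = (l + 0)/(l + 0) = l/l = 1)
923 - x(-22) = 923 - 1*1 = 923 - 1 = 922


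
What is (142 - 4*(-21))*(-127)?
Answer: -28702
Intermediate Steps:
(142 - 4*(-21))*(-127) = (142 + 84)*(-127) = 226*(-127) = -28702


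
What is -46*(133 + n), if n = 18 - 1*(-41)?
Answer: -8832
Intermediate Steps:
n = 59 (n = 18 + 41 = 59)
-46*(133 + n) = -46*(133 + 59) = -46*192 = -8832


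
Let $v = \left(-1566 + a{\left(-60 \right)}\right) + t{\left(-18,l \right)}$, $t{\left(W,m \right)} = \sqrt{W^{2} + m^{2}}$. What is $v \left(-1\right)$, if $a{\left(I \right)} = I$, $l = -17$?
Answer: $1626 - \sqrt{613} \approx 1601.2$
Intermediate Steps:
$v = -1626 + \sqrt{613}$ ($v = \left(-1566 - 60\right) + \sqrt{\left(-18\right)^{2} + \left(-17\right)^{2}} = -1626 + \sqrt{324 + 289} = -1626 + \sqrt{613} \approx -1601.2$)
$v \left(-1\right) = \left(-1626 + \sqrt{613}\right) \left(-1\right) = 1626 - \sqrt{613}$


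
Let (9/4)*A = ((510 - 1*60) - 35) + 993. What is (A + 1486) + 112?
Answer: 20014/9 ≈ 2223.8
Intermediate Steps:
A = 5632/9 (A = 4*(((510 - 1*60) - 35) + 993)/9 = 4*(((510 - 60) - 35) + 993)/9 = 4*((450 - 35) + 993)/9 = 4*(415 + 993)/9 = (4/9)*1408 = 5632/9 ≈ 625.78)
(A + 1486) + 112 = (5632/9 + 1486) + 112 = 19006/9 + 112 = 20014/9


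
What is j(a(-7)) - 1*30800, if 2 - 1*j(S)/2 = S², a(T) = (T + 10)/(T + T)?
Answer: -3018017/98 ≈ -30796.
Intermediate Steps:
a(T) = (10 + T)/(2*T) (a(T) = (10 + T)/((2*T)) = (10 + T)*(1/(2*T)) = (10 + T)/(2*T))
j(S) = 4 - 2*S²
j(a(-7)) - 1*30800 = (4 - 2*(10 - 7)²/196) - 1*30800 = (4 - 2*((½)*(-⅐)*3)²) - 30800 = (4 - 2*(-3/14)²) - 30800 = (4 - 2*9/196) - 30800 = (4 - 9/98) - 30800 = 383/98 - 30800 = -3018017/98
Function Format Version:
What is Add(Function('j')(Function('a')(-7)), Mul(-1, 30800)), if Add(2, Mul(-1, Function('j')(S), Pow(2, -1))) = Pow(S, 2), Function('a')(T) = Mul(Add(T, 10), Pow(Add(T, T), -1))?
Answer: Rational(-3018017, 98) ≈ -30796.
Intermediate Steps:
Function('a')(T) = Mul(Rational(1, 2), Pow(T, -1), Add(10, T)) (Function('a')(T) = Mul(Add(10, T), Pow(Mul(2, T), -1)) = Mul(Add(10, T), Mul(Rational(1, 2), Pow(T, -1))) = Mul(Rational(1, 2), Pow(T, -1), Add(10, T)))
Function('j')(S) = Add(4, Mul(-2, Pow(S, 2)))
Add(Function('j')(Function('a')(-7)), Mul(-1, 30800)) = Add(Add(4, Mul(-2, Pow(Mul(Rational(1, 2), Pow(-7, -1), Add(10, -7)), 2))), Mul(-1, 30800)) = Add(Add(4, Mul(-2, Pow(Mul(Rational(1, 2), Rational(-1, 7), 3), 2))), -30800) = Add(Add(4, Mul(-2, Pow(Rational(-3, 14), 2))), -30800) = Add(Add(4, Mul(-2, Rational(9, 196))), -30800) = Add(Add(4, Rational(-9, 98)), -30800) = Add(Rational(383, 98), -30800) = Rational(-3018017, 98)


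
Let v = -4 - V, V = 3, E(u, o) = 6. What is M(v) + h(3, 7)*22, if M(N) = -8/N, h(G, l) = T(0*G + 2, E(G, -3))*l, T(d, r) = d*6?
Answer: 12944/7 ≈ 1849.1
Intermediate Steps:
T(d, r) = 6*d
v = -7 (v = -4 - 1*3 = -4 - 3 = -7)
h(G, l) = 12*l (h(G, l) = (6*(0*G + 2))*l = (6*(0 + 2))*l = (6*2)*l = 12*l)
M(v) + h(3, 7)*22 = -8/(-7) + (12*7)*22 = -8*(-⅐) + 84*22 = 8/7 + 1848 = 12944/7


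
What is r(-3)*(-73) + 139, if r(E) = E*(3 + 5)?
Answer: 1891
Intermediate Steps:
r(E) = 8*E (r(E) = E*8 = 8*E)
r(-3)*(-73) + 139 = (8*(-3))*(-73) + 139 = -24*(-73) + 139 = 1752 + 139 = 1891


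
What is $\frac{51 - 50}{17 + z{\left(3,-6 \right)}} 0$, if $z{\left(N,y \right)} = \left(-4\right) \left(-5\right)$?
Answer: $0$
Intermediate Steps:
$z{\left(N,y \right)} = 20$
$\frac{51 - 50}{17 + z{\left(3,-6 \right)}} 0 = \frac{51 - 50}{17 + 20} \cdot 0 = 1 \cdot \frac{1}{37} \cdot 0 = \frac{1}{37} \cdot 0 = 0$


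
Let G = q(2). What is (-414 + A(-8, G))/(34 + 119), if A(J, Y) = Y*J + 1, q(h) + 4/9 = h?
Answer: -3829/1377 ≈ -2.7807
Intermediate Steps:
q(h) = -4/9 + h
G = 14/9 (G = -4/9 + 2 = 14/9 ≈ 1.5556)
A(J, Y) = 1 + J*Y (A(J, Y) = J*Y + 1 = 1 + J*Y)
(-414 + A(-8, G))/(34 + 119) = (-414 + (1 - 8*14/9))/(34 + 119) = (-414 + (1 - 112/9))/153 = (-414 - 103/9)*(1/153) = -3829/9*1/153 = -3829/1377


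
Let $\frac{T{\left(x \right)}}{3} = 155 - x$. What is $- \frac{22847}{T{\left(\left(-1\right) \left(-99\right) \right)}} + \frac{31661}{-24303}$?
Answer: $- \frac{62285521}{453656} \approx -137.3$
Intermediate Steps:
$T{\left(x \right)} = 465 - 3 x$ ($T{\left(x \right)} = 3 \left(155 - x\right) = 465 - 3 x$)
$- \frac{22847}{T{\left(\left(-1\right) \left(-99\right) \right)}} + \frac{31661}{-24303} = - \frac{22847}{465 - 3 \left(\left(-1\right) \left(-99\right)\right)} + \frac{31661}{-24303} = - \frac{22847}{465 - 297} + 31661 \left(- \frac{1}{24303}\right) = - \frac{22847}{465 - 297} - \frac{31661}{24303} = - \frac{22847}{168} - \frac{31661}{24303} = - \frac{62285521}{453656}$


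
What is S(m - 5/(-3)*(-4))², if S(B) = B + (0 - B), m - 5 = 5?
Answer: 0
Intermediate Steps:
m = 10 (m = 5 + 5 = 10)
S(B) = 0 (S(B) = B - B = 0)
S(m - 5/(-3)*(-4))² = 0² = 0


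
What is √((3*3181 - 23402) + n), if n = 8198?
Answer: 3*I*√629 ≈ 75.24*I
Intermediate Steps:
√((3*3181 - 23402) + n) = √((3*3181 - 23402) + 8198) = √((9543 - 23402) + 8198) = √(-13859 + 8198) = √(-5661) = 3*I*√629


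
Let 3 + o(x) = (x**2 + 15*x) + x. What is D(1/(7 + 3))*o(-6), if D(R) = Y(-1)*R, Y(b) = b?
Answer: 63/10 ≈ 6.3000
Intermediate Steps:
D(R) = -R
o(x) = -3 + x**2 + 16*x (o(x) = -3 + ((x**2 + 15*x) + x) = -3 + (x**2 + 16*x) = -3 + x**2 + 16*x)
D(1/(7 + 3))*o(-6) = (-1/(7 + 3))*(-3 + (-6)**2 + 16*(-6)) = (-1/10)*(-3 + 36 - 96) = -1*1/10*(-63) = -1/10*(-63) = 63/10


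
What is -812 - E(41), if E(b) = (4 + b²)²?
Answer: -2840037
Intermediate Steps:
-812 - E(41) = -812 - (4 + 41²)² = -812 - (4 + 1681)² = -812 - 1*1685² = -812 - 1*2839225 = -812 - 2839225 = -2840037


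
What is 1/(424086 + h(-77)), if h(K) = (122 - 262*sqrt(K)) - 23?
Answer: 424185/179938199813 + 262*I*sqrt(77)/179938199813 ≈ 2.3574e-6 + 1.2777e-8*I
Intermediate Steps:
h(K) = 99 - 262*sqrt(K)
1/(424086 + h(-77)) = 1/(424086 + (99 - 262*I*sqrt(77))) = 1/(424185 - 262*I*sqrt(77))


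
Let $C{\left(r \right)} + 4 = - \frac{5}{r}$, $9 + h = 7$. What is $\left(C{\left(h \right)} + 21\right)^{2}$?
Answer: $\frac{1521}{4} \approx 380.25$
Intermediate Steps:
$h = -2$ ($h = -9 + 7 = -2$)
$C{\left(r \right)} = -4 - \frac{5}{r}$
$\left(C{\left(h \right)} + 21\right)^{2} = \left(\left(-4 - \frac{5}{-2}\right) + 21\right)^{2} = \left(\left(-4 - - \frac{5}{2}\right) + 21\right)^{2} = \left(\left(-4 + \frac{5}{2}\right) + 21\right)^{2} = \left(- \frac{3}{2} + 21\right)^{2} = \left(\frac{39}{2}\right)^{2} = \frac{1521}{4}$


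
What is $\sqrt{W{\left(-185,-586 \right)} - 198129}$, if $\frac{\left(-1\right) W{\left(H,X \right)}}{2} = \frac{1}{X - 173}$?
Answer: $\frac{i \sqrt{114138350931}}{759} \approx 445.12 i$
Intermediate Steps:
$W{\left(H,X \right)} = - \frac{2}{-173 + X}$ ($W{\left(H,X \right)} = - \frac{2}{X - 173} = - \frac{2}{-173 + X}$)
$\sqrt{W{\left(-185,-586 \right)} - 198129} = \sqrt{- \frac{2}{-173 - 586} - 198129} = \sqrt{- \frac{2}{-759} - 198129} = \sqrt{\left(-2\right) \left(- \frac{1}{759}\right) - 198129} = \sqrt{\frac{2}{759} - 198129} = \sqrt{- \frac{150379909}{759}} = \frac{i \sqrt{114138350931}}{759}$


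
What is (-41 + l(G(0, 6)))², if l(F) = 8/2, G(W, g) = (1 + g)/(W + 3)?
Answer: 1369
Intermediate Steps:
G(W, g) = (1 + g)/(3 + W)
l(F) = 4 (l(F) = 8*(½) = 4)
(-41 + l(G(0, 6)))² = (-41 + 4)² = (-37)² = 1369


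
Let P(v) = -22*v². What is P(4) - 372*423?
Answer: -157708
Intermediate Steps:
P(4) - 372*423 = -22*4² - 372*423 = -22*16 - 157356 = -352 - 157356 = -157708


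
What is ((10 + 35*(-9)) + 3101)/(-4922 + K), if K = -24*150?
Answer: -1398/4261 ≈ -0.32809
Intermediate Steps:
K = -3600
((10 + 35*(-9)) + 3101)/(-4922 + K) = ((10 + 35*(-9)) + 3101)/(-4922 - 3600) = ((10 - 315) + 3101)/(-8522) = (-305 + 3101)*(-1/8522) = 2796*(-1/8522) = -1398/4261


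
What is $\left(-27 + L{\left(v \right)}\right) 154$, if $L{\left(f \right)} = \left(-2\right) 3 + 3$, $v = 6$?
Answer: $-4620$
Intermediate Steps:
$L{\left(f \right)} = -3$ ($L{\left(f \right)} = -6 + 3 = -3$)
$\left(-27 + L{\left(v \right)}\right) 154 = \left(-27 - 3\right) 154 = \left(-30\right) 154 = -4620$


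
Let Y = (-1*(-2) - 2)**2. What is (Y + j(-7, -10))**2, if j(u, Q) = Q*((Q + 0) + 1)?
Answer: 8100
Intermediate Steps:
j(u, Q) = Q*(1 + Q) (j(u, Q) = Q*(Q + 1) = Q*(1 + Q))
Y = 0 (Y = (2 - 2)**2 = 0**2 = 0)
(Y + j(-7, -10))**2 = (0 - 10*(1 - 10))**2 = (0 - 10*(-9))**2 = (0 + 90)**2 = 90**2 = 8100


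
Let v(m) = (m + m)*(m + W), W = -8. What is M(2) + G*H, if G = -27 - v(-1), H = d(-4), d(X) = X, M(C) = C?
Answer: 182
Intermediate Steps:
H = -4
v(m) = 2*m*(-8 + m) (v(m) = (m + m)*(m - 8) = (2*m)*(-8 + m) = 2*m*(-8 + m))
G = -45 (G = -27 - 2*(-1)*(-8 - 1) = -27 - 2*(-1)*(-9) = -27 - 1*18 = -27 - 18 = -45)
M(2) + G*H = 2 - 45*(-4) = 2 + 180 = 182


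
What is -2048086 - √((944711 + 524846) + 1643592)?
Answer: -2048086 - 169*√109 ≈ -2.0499e+6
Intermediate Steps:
-2048086 - √((944711 + 524846) + 1643592) = -2048086 - √(1469557 + 1643592) = -2048086 - √3113149 = -2048086 - 169*√109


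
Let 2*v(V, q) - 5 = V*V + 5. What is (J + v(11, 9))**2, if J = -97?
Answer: 3969/4 ≈ 992.25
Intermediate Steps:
v(V, q) = 5 + V**2/2 (v(V, q) = 5/2 + (V*V + 5)/2 = 5/2 + (V**2 + 5)/2 = 5/2 + (5 + V**2)/2 = 5/2 + (5/2 + V**2/2) = 5 + V**2/2)
(J + v(11, 9))**2 = (-97 + (5 + (1/2)*11**2))**2 = (-97 + (5 + (1/2)*121))**2 = (-97 + (5 + 121/2))**2 = (-97 + 131/2)**2 = (-63/2)**2 = 3969/4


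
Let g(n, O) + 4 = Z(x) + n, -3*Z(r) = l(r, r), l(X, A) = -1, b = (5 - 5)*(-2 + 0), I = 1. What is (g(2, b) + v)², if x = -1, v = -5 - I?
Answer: 529/9 ≈ 58.778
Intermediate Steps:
b = 0 (b = 0*(-2) = 0)
v = -6 (v = -5 - 1*1 = -5 - 1 = -6)
Z(r) = ⅓ (Z(r) = -⅓*(-1) = ⅓)
g(n, O) = -11/3 + n (g(n, O) = -4 + (⅓ + n) = -11/3 + n)
(g(2, b) + v)² = ((-11/3 + 2) - 6)² = (-5/3 - 6)² = (-23/3)² = 529/9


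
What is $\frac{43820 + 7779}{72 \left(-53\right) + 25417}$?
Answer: $\frac{51599}{21601} \approx 2.3887$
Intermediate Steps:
$\frac{43820 + 7779}{72 \left(-53\right) + 25417} = \frac{51599}{-3816 + 25417} = \frac{51599}{21601}$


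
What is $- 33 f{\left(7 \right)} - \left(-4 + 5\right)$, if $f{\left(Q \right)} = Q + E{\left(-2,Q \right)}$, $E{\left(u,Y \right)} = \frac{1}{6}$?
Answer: $- \frac{475}{2} \approx -237.5$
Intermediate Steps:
$E{\left(u,Y \right)} = \frac{1}{6}$
$f{\left(Q \right)} = \frac{1}{6} + Q$ ($f{\left(Q \right)} = Q + \frac{1}{6} = \frac{1}{6} + Q$)
$- 33 f{\left(7 \right)} - \left(-4 + 5\right) = - 33 \left(\frac{1}{6} + 7\right) - \left(-4 + 5\right) = \left(-33\right) \frac{43}{6} - 1 = - \frac{473}{2} - 1 = - \frac{475}{2}$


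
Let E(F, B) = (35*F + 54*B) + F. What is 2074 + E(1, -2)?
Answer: 2002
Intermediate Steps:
E(F, B) = 36*F + 54*B
2074 + E(1, -2) = 2074 + (36*1 + 54*(-2)) = 2074 + (36 - 108) = 2074 - 72 = 2002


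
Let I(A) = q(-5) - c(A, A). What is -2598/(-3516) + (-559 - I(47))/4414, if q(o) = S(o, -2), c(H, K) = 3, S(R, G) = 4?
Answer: 791551/1293302 ≈ 0.61204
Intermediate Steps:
q(o) = 4
I(A) = 1 (I(A) = 4 - 1*3 = 4 - 3 = 1)
-2598/(-3516) + (-559 - I(47))/4414 = -2598/(-3516) + (-559 - 1*1)/4414 = -2598*(-1/3516) + (-559 - 1)*(1/4414) = 433/586 - 560*1/4414 = 433/586 - 280/2207 = 791551/1293302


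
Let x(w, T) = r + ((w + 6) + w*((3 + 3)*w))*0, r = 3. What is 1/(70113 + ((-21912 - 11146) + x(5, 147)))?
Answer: 1/37058 ≈ 2.6985e-5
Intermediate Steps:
x(w, T) = 3 (x(w, T) = 3 + ((w + 6) + w*((3 + 3)*w))*0 = 3 + ((6 + w) + w*(6*w))*0 = 3 + ((6 + w) + 6*w**2)*0 = 3 + (6 + w + 6*w**2)*0 = 3 + 0 = 3)
1/(70113 + ((-21912 - 11146) + x(5, 147))) = 1/(70113 + ((-21912 - 11146) + 3)) = 1/(70113 + (-33058 + 3)) = 1/(70113 - 33055) = 1/37058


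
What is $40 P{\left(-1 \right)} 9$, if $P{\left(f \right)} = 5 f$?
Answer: $-1800$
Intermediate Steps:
$40 P{\left(-1 \right)} 9 = 40 \cdot 5 \left(-1\right) 9 = 40 \left(-5\right) 9 = \left(-200\right) 9 = -1800$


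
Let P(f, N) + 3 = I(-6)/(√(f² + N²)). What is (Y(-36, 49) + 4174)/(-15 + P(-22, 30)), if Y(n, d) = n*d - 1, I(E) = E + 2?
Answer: -3750813/28025 + 2409*√346/56050 ≈ -133.04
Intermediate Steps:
I(E) = 2 + E
P(f, N) = -3 - 4/√(N² + f²) (P(f, N) = -3 + (2 - 6)/(√(f² + N²)) = -3 - 4/√(N² + f²))
Y(n, d) = -1 + d*n (Y(n, d) = d*n - 1 = -1 + d*n)
(Y(-36, 49) + 4174)/(-15 + P(-22, 30)) = ((-1 + 49*(-36)) + 4174)/(-15 + (-3 - 4/√(30² + (-22)²))) = ((-1 - 1764) + 4174)/(-15 + (-3 - 4/√(900 + 484))) = (-1765 + 4174)/(-15 + (-3 - √346/173)) = 2409/(-15 + (-3 - √346/173)) = 2409/(-18 - √346/173)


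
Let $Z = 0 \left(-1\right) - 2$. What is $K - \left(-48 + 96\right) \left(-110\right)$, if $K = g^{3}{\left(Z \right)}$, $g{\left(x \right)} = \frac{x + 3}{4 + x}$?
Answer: $\frac{42241}{8} \approx 5280.1$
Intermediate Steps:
$Z = -2$ ($Z = 0 - 2 = -2$)
$g{\left(x \right)} = \frac{3 + x}{4 + x}$
$K = \frac{1}{8}$ ($K = \left(\frac{3 - 2}{4 - 2}\right)^{3} = \left(\frac{1}{2} \cdot 1\right)^{3} = \left(\frac{1}{2}\right)^{3} = \frac{1}{8} \approx 0.125$)
$K - \left(-48 + 96\right) \left(-110\right) = \frac{1}{8} - \left(-48 + 96\right) \left(-110\right) = \frac{1}{8} - 48 \left(-110\right) = \frac{1}{8} - -5280 = \frac{1}{8} + 5280 = \frac{42241}{8}$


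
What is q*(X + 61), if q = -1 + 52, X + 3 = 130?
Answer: 9588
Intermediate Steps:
X = 127 (X = -3 + 130 = 127)
q = 51
q*(X + 61) = 51*(127 + 61) = 51*188 = 9588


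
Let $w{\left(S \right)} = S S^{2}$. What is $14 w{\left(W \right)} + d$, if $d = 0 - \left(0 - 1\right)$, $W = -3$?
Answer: $-377$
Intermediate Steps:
$w{\left(S \right)} = S^{3}$
$d = 1$ ($d = 0 - \left(0 - 1\right) = 0 - -1 = 0 + 1 = 1$)
$14 w{\left(W \right)} + d = 14 \left(-3\right)^{3} + 1 = 14 \left(-27\right) + 1 = -378 + 1 = -377$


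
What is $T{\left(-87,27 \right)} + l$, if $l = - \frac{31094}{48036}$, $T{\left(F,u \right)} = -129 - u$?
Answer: $- \frac{3762355}{24018} \approx -156.65$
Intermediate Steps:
$l = - \frac{15547}{24018}$ ($l = \left(-31094\right) \frac{1}{48036} = - \frac{15547}{24018} \approx -0.64731$)
$T{\left(-87,27 \right)} + l = \left(-129 - 27\right) - \frac{15547}{24018} = -156 - \frac{15547}{24018} = - \frac{3762355}{24018}$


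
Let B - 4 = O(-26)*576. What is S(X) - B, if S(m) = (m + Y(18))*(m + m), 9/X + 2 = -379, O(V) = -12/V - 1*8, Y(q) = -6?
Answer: 909670754/209677 ≈ 4338.4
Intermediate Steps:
O(V) = -8 - 12/V (O(V) = -12/V - 8 = -8 - 12/V)
X = -3/127 (X = 9/(-2 - 379) = 9/(-381) = 9*(-1/381) = -3/127 ≈ -0.023622)
B = -56396/13 (B = 4 + (-8 - 12/(-26))*576 = 4 + (-8 - 12*(-1/26))*576 = 4 + (-8 + 6/13)*576 = 4 - 98/13*576 = 4 - 56448/13 = -56396/13 ≈ -4338.2)
S(m) = 2*m*(-6 + m) (S(m) = (m - 6)*(m + m) = (-6 + m)*(2*m) = 2*m*(-6 + m))
S(X) - B = 2*(-3/127)*(-6 - 3/127) - 1*(-56396/13) = 2*(-3/127)*(-765/127) + 56396/13 = 4590/16129 + 56396/13 = 909670754/209677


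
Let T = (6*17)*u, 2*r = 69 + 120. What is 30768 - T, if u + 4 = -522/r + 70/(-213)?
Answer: 15791156/497 ≈ 31773.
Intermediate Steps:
r = 189/2 (r = (69 + 120)/2 = (1/2)*189 = 189/2 ≈ 94.500)
u = -14690/1491 (u = -4 + (-522/189/2 + 70/(-213)) = -4 + (-522*2/189 + 70*(-1/213)) = -4 + (-116/21 - 70/213) = -4 - 8726/1491 = -14690/1491 ≈ -9.8524)
T = -499460/497 (T = (6*17)*(-14690/1491) = 102*(-14690/1491) = -499460/497 ≈ -1004.9)
30768 - T = 30768 - 1*(-499460/497) = 30768 + 499460/497 = 15791156/497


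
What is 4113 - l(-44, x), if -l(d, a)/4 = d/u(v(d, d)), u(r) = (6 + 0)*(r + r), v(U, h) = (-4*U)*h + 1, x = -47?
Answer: 95540921/23229 ≈ 4113.0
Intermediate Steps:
v(U, h) = 1 - 4*U*h (v(U, h) = -4*U*h + 1 = 1 - 4*U*h)
u(r) = 12*r (u(r) = 6*(2*r) = 12*r)
l(d, a) = -4*d/(12 - 48*d**2) (l(d, a) = -4*d/(12*(1 - 4*d*d)) = -4*d/(12*(1 - 4*d**2)) = -4*d/(12 - 48*d**2))
4113 - l(-44, x) = 4113 - (-44)/(3*(-1 + 4*(-44)**2)) = 4113 - (-44)/(3*(-1 + 4*1936)) = 4113 - (-44)/(3*(-1 + 7744)) = 4113 - (-44)/(3*7743) = 4113 - 1*(-44/23229) = 4113 + 44/23229 = 95540921/23229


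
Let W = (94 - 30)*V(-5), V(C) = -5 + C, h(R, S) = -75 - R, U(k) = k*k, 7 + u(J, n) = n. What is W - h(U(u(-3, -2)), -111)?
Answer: -484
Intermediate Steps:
u(J, n) = -7 + n
U(k) = k²
W = -640 (W = (94 - 30)*(-5 - 5) = 64*(-10) = -640)
W - h(U(u(-3, -2)), -111) = -640 - (-75 - (-7 - 2)²) = -640 - (-75 - 1*(-9)²) = -640 - (-75 - 1*81) = -640 - (-75 - 81) = -640 - 1*(-156) = -640 + 156 = -484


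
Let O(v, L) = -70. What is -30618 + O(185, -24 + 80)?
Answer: -30688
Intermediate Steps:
-30618 + O(185, -24 + 80) = -30618 - 70 = -30688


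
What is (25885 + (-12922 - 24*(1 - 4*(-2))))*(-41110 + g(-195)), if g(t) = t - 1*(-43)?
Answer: -525966714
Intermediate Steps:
g(t) = 43 + t (g(t) = t + 43 = 43 + t)
(25885 + (-12922 - 24*(1 - 4*(-2))))*(-41110 + g(-195)) = (25885 + (-12922 - 24*(1 - 4*(-2))))*(-41110 + (43 - 195)) = (25885 + (-12922 - 24*(1 + 8)))*(-41110 - 152) = (25885 + (-12922 - 24*9))*(-41262) = (25885 + (-12922 - 216))*(-41262) = (25885 - 13138)*(-41262) = 12747*(-41262) = -525966714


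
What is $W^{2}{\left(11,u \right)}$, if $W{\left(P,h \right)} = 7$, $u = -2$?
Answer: $49$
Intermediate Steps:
$W^{2}{\left(11,u \right)} = 7^{2} = 49$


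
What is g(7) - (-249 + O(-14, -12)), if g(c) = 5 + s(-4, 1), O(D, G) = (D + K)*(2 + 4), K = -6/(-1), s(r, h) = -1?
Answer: 301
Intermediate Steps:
K = 6 (K = -6*(-1) = 6)
O(D, G) = 36 + 6*D (O(D, G) = (D + 6)*(2 + 4) = (6 + D)*6 = 36 + 6*D)
g(c) = 4 (g(c) = 5 - 1 = 4)
g(7) - (-249 + O(-14, -12)) = 4 - (-249 + (36 + 6*(-14))) = 4 - (-249 + (36 - 84)) = 4 - (-249 - 48) = 4 - 1*(-297) = 4 + 297 = 301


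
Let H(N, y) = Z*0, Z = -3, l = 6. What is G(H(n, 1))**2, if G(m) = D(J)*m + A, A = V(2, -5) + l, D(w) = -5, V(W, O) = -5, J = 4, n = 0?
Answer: 1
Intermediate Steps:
H(N, y) = 0 (H(N, y) = -3*0 = 0)
A = 1 (A = -5 + 6 = 1)
G(m) = 1 - 5*m (G(m) = -5*m + 1 = 1 - 5*m)
G(H(n, 1))**2 = (1 - 5*0)**2 = (1 + 0)**2 = 1**2 = 1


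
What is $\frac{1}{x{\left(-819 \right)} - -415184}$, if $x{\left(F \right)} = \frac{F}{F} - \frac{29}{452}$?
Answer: $\frac{452}{187663591} \approx 2.4086 \cdot 10^{-6}$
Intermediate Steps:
$x{\left(F \right)} = \frac{423}{452}$ ($x{\left(F \right)} = 1 - \frac{29}{452} = \frac{423}{452}$)
$\frac{1}{x{\left(-819 \right)} - -415184} = \frac{1}{\frac{423}{452} - -415184} = \frac{1}{\frac{423}{452} + 415184} = \frac{1}{\frac{187663591}{452}} = \frac{452}{187663591}$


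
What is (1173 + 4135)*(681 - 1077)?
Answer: -2101968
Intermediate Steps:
(1173 + 4135)*(681 - 1077) = 5308*(-396) = -2101968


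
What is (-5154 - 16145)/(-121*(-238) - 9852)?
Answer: -21299/18946 ≈ -1.1242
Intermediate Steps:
(-5154 - 16145)/(-121*(-238) - 9852) = -21299/(28798 - 9852) = -21299/18946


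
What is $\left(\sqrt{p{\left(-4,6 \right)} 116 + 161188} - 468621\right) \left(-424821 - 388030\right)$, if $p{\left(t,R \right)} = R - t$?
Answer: $380919048471 - 1625702 \sqrt{40587} \approx 3.8059 \cdot 10^{11}$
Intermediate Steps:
$\left(\sqrt{p{\left(-4,6 \right)} 116 + 161188} - 468621\right) \left(-424821 - 388030\right) = \left(\sqrt{\left(6 - -4\right) 116 + 161188} - 468621\right) \left(-424821 - 388030\right) = \left(\sqrt{\left(6 + 4\right) 116 + 161188} - 468621\right) \left(-812851\right) = \left(\sqrt{10 \cdot 116 + 161188} - 468621\right) \left(-812851\right) = \left(\sqrt{1160 + 161188} - 468621\right) \left(-812851\right) = \left(\sqrt{162348} - 468621\right) \left(-812851\right) = \left(2 \sqrt{40587} - 468621\right) \left(-812851\right) = \left(-468621 + 2 \sqrt{40587}\right) \left(-812851\right) = 380919048471 - 1625702 \sqrt{40587}$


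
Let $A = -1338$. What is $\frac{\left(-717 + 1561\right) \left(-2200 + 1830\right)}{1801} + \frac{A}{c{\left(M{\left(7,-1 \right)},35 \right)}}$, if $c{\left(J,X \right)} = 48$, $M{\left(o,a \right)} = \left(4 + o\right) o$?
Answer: $- \frac{2899863}{14408} \approx -201.27$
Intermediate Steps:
$M{\left(o,a \right)} = o \left(4 + o\right)$
$\frac{\left(-717 + 1561\right) \left(-2200 + 1830\right)}{1801} + \frac{A}{c{\left(M{\left(7,-1 \right)},35 \right)}} = \frac{\left(-717 + 1561\right) \left(-2200 + 1830\right)}{1801} - \frac{1338}{48} = 844 \left(-370\right) \frac{1}{1801} - \frac{223}{8} = \left(-312280\right) \frac{1}{1801} - \frac{223}{8} = - \frac{312280}{1801} - \frac{223}{8} = - \frac{2899863}{14408}$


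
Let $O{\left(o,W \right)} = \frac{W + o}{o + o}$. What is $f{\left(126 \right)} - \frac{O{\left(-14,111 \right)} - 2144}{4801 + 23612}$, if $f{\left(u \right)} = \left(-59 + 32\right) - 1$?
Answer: $- \frac{2468407}{88396} \approx -27.924$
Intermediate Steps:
$O{\left(o,W \right)} = \frac{W + o}{2 o}$
$f{\left(u \right)} = -28$ ($f{\left(u \right)} = -27 - 1 = -28$)
$f{\left(126 \right)} - \frac{O{\left(-14,111 \right)} - 2144}{4801 + 23612} = -28 - \frac{\frac{111 - 14}{2 \left(-14\right)} - 2144}{4801 + 23612} = -28 - \frac{\frac{1}{2} \left(- \frac{1}{14}\right) 97 - 2144}{28413} = -28 - \left(- \frac{97}{28} - 2144\right) \frac{1}{28413} = -28 - \left(- \frac{60129}{28}\right) \frac{1}{28413} = -28 - - \frac{6681}{88396} = -28 + \frac{6681}{88396} = - \frac{2468407}{88396}$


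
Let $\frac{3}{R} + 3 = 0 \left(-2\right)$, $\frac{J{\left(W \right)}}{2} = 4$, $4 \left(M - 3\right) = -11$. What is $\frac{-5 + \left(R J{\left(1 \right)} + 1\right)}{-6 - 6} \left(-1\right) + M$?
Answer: $- \frac{3}{4} \approx -0.75$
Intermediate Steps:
$M = \frac{1}{4}$ ($M = 3 + \frac{1}{4} \left(-11\right) = 3 - \frac{11}{4} = \frac{1}{4} \approx 0.25$)
$J{\left(W \right)} = 8$ ($J{\left(W \right)} = 2 \cdot 4 = 8$)
$R = -1$ ($R = \frac{3}{-3 + 0 \left(-2\right)} = \frac{3}{-3 + 0} = \frac{3}{-3} = 3 \left(- \frac{1}{3}\right) = -1$)
$\frac{-5 + \left(R J{\left(1 \right)} + 1\right)}{-6 - 6} \left(-1\right) + M = \frac{-5 + \left(\left(-1\right) 8 + 1\right)}{-6 - 6} \left(-1\right) + \frac{1}{4} = \frac{-5 + \left(-8 + 1\right)}{-12} \left(-1\right) + \frac{1}{4} = \left(-5 - 7\right) \left(- \frac{1}{12}\right) \left(-1\right) + \frac{1}{4} = \left(-12\right) \left(- \frac{1}{12}\right) \left(-1\right) + \frac{1}{4} = 1 \left(-1\right) + \frac{1}{4} = -1 + \frac{1}{4} = - \frac{3}{4}$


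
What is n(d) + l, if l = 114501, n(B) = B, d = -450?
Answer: 114051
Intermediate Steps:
n(d) + l = -450 + 114501 = 114051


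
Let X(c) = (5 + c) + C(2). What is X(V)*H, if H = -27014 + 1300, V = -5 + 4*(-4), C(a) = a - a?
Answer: 411424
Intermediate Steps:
C(a) = 0
V = -21 (V = -5 - 16 = -21)
X(c) = 5 + c (X(c) = (5 + c) + 0 = 5 + c)
H = -25714
X(V)*H = (5 - 21)*(-25714) = -16*(-25714) = 411424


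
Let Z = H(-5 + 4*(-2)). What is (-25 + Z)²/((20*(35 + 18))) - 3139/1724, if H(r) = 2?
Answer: -150959/114215 ≈ -1.3217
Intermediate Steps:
Z = 2
(-25 + Z)²/((20*(35 + 18))) - 3139/1724 = (-25 + 2)²/((20*(35 + 18))) - 3139/1724 = (-23)²/((20*53)) - 3139*1/1724 = 529/1060 - 3139/1724 = -150959/114215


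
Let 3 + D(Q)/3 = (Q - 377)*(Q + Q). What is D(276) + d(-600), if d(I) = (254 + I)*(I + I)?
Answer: 247935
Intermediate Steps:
D(Q) = -9 + 6*Q*(-377 + Q) (D(Q) = -9 + 3*((Q - 377)*(Q + Q)) = -9 + 3*((-377 + Q)*(2*Q)) = -9 + 3*(2*Q*(-377 + Q)) = -9 + 6*Q*(-377 + Q))
d(I) = 2*I*(254 + I) (d(I) = (254 + I)*(2*I) = 2*I*(254 + I))
D(276) + d(-600) = (-9 - 2262*276 + 6*276**2) + 2*(-600)*(254 - 600) = (-9 - 624312 + 6*76176) + 2*(-600)*(-346) = (-9 - 624312 + 457056) + 415200 = -167265 + 415200 = 247935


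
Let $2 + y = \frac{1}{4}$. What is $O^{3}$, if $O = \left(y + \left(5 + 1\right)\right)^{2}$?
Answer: $\frac{24137569}{4096} \approx 5893.0$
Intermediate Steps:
$y = - \frac{7}{4}$ ($y = -2 + \frac{1}{4} = - \frac{7}{4} \approx -1.75$)
$O = \frac{289}{16}$ ($O = \left(- \frac{7}{4} + \left(5 + 1\right)\right)^{2} = \left(- \frac{7}{4} + 6\right)^{2} = \left(\frac{17}{4}\right)^{2} = \frac{289}{16} \approx 18.063$)
$O^{3} = \left(\frac{289}{16}\right)^{3} = \frac{24137569}{4096}$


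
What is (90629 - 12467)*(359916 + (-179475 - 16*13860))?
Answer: -3229575678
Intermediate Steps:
(90629 - 12467)*(359916 + (-179475 - 16*13860)) = 78162*(359916 + (-179475 - 221760)) = 78162*(359916 - 401235) = 78162*(-41319) = -3229575678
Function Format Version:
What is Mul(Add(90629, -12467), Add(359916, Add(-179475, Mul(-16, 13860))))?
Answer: -3229575678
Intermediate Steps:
Mul(Add(90629, -12467), Add(359916, Add(-179475, Mul(-16, 13860)))) = Mul(78162, Add(359916, Add(-179475, -221760))) = Mul(78162, Add(359916, -401235)) = Mul(78162, -41319) = -3229575678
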